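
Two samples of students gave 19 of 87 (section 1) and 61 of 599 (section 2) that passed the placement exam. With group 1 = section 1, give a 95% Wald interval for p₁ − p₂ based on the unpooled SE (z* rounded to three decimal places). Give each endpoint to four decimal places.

(0.0264, 0.2067)

p̂₁ = 0.21839, p̂₂ = 0.10184, so the observed difference is 0.11655.
SE = √(0.001962026 + 0.000152697) = √0.002114723 = 0.045986.
z* = 1.960 at the 95% level. Margin of error = 0.09013.
CI: 0.11655 ± 0.09013 = (0.0264, 0.2067).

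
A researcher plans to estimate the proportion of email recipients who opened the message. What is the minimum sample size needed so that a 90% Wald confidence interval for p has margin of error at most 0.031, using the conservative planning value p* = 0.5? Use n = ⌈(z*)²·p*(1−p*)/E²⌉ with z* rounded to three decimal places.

z* = 1.645 at the 90% level.
p*(1−p*) = 0.2500.
Required n before rounding: 2.706025 × 0.2500 / 0.031² = 703.961.
Rounding up, n = 704.

n = 704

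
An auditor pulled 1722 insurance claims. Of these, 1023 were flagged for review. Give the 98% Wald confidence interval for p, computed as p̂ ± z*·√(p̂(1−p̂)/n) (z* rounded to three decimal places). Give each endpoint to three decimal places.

(0.567, 0.622)

Sample proportion p̂ = 1023/1722 = 0.59408.
Standard error of p̂: √(0.241150/1722) = √0.000140040 = 0.011834.
For 98% confidence, z* = 2.326.
Margin = 2.326·0.011834 = 0.02753.
So the interval runs from 0.567 to 0.622.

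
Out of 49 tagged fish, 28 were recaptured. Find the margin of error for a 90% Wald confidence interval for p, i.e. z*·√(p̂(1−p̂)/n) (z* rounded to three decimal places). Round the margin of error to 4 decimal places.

Sample proportion p̂ = 28/49 = 0.57143.
SE = √(p̂(1−p̂)/n) = √(0.244898/49) = 0.070696.
For 90% confidence, z* = 1.645.
So ME = 0.1163.

ME = 0.1163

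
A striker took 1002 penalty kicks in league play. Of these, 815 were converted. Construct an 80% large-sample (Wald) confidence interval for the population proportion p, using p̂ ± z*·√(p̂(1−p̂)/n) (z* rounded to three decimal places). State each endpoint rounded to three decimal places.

(0.798, 0.829)

Sample proportion p̂ = 815/1002 = 0.81337.
SE(p̂) = √(0.81337·0.18663/1002) = 0.012308.
The 80% critical value is z* = 1.282.
Margin = 1.282·0.012308 = 0.01578.
Interval: 0.81337 ± 0.01578 → (0.798, 0.829).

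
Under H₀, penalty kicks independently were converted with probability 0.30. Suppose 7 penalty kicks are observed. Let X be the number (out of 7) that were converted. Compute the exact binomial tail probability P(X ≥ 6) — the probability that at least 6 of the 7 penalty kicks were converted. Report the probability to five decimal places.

P = 0.00379

X ~ Binomial(n=7, p=0.30).
P(X ≥ 6) = C(7,6)·0.30^6·0.70^1 + C(7,7)·0.30^7·0.70^0.
= 0.003572 + 0.000219 = 0.00379.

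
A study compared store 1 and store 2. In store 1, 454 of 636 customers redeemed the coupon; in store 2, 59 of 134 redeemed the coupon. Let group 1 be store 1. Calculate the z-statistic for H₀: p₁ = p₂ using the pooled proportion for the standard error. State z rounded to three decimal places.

z = 6.103

p̂₁ = 454/636 = 0.71384, p̂₂ = 59/134 = 0.44030.
Pooled p̂ = (454+59)/(636+134) = 513/770 = 0.66623.
Pooled SE = √[0.2223663·0.00903501] ≈ 0.044823.
z = (p̂₁ − p̂₂)/SE = (0.71384 − 0.44030)/0.044823 = 0.27354/0.044823 = 6.103.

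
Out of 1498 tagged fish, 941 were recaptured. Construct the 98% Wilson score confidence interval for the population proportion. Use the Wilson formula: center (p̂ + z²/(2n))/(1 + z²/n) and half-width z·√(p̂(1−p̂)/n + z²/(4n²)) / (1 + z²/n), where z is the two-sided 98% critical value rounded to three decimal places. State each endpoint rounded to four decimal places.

(0.5987, 0.6567)

p̂ = 941/1498 = 0.62817; z = 2.326, so z² = 5.410276.
Denominator 1 + z²/n = 1 + 5.410276/1498 = 1.003612.
Center = (0.62817 + 0.001806)/1.003612 = 0.62771.
Radicand: p̂(1−p̂)/n + z²/(4n²) = 0.000155923 + 0.000000603 = 0.000156526.
Half-width = 2.326·√0.000156526/1.003612 = 0.02900.
Interval: 0.62771 ± 0.02900 → (0.5987, 0.6567).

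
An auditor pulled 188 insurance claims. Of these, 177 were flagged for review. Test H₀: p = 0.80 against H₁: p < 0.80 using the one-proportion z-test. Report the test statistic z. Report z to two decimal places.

z = 4.85

Sample proportion p̂ = 177/188 = 0.94149.
SE₀ = √(0.80·0.20/188) = 0.029173.
z = (p̂ − p₀)/SE = (0.94149 − 0.80)/0.029173 = 4.85.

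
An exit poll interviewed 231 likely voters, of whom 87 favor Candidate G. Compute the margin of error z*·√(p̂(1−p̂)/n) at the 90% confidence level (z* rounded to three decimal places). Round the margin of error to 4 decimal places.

p̂ = 87/231 = 0.37662.
SE = √(p̂(1−p̂)/n) = √(0.234778/231) = 0.031880.
z* = 1.645 at the 90% level.
ME = 1.645·0.031880 = 0.0524.

ME = 0.0524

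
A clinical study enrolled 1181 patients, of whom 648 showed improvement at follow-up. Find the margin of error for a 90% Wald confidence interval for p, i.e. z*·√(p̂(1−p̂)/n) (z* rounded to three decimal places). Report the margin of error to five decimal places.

p̂ = 648/1181 = 0.54869.
SE = √(p̂(1−p̂)/n) = √(0.247630/1181) = 0.014480.
For 90% confidence, z* = 1.645.
ME = 1.645·0.014480 = 0.02382.

ME = 0.02382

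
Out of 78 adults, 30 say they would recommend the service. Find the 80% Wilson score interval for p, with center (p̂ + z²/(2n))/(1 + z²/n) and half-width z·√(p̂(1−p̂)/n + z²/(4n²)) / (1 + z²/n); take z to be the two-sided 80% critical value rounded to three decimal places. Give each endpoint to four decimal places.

Here p̂ = 30/78 = 0.38462 and z = 1.282 (z² = 1.643524).
1 + z²/n = 1.021071.
Center = (0.38462 + 0.010535)/1.021071 = 0.38700.
Radicand: p̂(1−p̂)/n + z²/(4n²) = 0.003034441 + 0.000067535 = 0.003101976.
Half-width = z·√(radicand)/denom = 1.282·0.055695/1.021071 = 0.06993.
Interval: 0.38700 ± 0.06993 → (0.3171, 0.4569).

(0.3171, 0.4569)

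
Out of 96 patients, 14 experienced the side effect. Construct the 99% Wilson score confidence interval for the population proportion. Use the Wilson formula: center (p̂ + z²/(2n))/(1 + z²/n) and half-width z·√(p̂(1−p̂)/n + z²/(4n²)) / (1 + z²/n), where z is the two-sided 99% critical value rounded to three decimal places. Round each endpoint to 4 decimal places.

(0.0761, 0.2613)

Here p̂ = 14/96 = 0.14583 and z = 2.576 (z² = 6.635776).
1 + z²/n = 1.069123.
Center = (0.14583 + 0.034561)/1.069123 = 0.16873.
Radicand: p̂(1−p̂)/n + z²/(4n²) = 0.001297562 + 0.000180007 = 0.001477569.
Half-width = z·√(radicand)/denom = 2.576·0.038439/1.069123 = 0.09262.
CI: 0.16873 ± 0.09262 = (0.0761, 0.2613).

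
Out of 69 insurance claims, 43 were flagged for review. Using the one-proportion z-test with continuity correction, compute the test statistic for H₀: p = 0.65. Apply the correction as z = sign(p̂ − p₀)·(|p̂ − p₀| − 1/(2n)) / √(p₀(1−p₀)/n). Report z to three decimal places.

With x = 43 successes in n = 69, p̂ = 0.62319. p̂ − p₀ = -0.026812.
1/(2n) = 0.007246.
Corrected numerator: |-0.026812| − 0.007246 = 0.019566.
SE₀ = √(0.65·0.35/69) = 0.057420.
z = (−)0.019566/0.057420 = -0.341.

z = -0.341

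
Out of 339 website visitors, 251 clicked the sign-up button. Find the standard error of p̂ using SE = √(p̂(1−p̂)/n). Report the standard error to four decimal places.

SE = 0.0238

p̂ = 251/339 = 0.74041.
p̂(1−p̂) = 0.74041·0.25959 = 0.192203.
Dividing by n and taking the root: √0.000566971 = 0.0238.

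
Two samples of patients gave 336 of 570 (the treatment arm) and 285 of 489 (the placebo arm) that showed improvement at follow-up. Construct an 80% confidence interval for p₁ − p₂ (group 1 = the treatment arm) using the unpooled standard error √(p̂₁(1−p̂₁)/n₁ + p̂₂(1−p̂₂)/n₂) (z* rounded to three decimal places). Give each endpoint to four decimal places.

(-0.0323, 0.0456)

p̂₁ = 336/570 = 0.58947, p̂₂ = 285/489 = 0.58282; p̂₁ − p̂₂ = 0.00665.
Unpooled SE = √(p̂₁(1−p̂₁)/n₁ + p̂₂(1−p̂₂)/n₂) = √(0.000424552 + 0.000497220) = 0.030361.
The 80% critical value is z* = 1.282. Margin = 1.282·0.030361 = 0.03892.
Interval: 0.00665 ± 0.03892 → (-0.0323, 0.0456).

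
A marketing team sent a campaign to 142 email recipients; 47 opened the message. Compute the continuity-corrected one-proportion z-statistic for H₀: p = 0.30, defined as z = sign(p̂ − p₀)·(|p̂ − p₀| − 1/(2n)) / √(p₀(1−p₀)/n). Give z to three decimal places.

The sample proportion is 47/142 = 0.33099. p̂ − p₀ = 0.030986.
1/(2n) = 0.003521.
Corrected numerator: |0.030986| − 0.003521 = 0.027465.
SE₀ = √(0.30·0.70/142) = 0.038456.
z = (+)0.027465/0.038456 = 0.714.

z = 0.714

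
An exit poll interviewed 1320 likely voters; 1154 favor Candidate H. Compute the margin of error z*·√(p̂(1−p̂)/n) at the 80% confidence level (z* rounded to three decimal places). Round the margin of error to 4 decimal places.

ME = 0.0117

Sample proportion p̂ = 1154/1320 = 0.87424.
Standard error of p̂: √(0.109943/1320) = √0.000083290 = 0.009126.
For 80% confidence, z* = 1.282.
So ME = 0.0117.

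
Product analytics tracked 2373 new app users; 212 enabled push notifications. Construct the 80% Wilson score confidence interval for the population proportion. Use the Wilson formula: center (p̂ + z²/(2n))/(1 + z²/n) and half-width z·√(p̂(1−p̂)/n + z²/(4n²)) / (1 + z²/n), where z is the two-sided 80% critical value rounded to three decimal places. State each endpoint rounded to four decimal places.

(0.0821, 0.0971)

p̂ = 212/2373 = 0.08934; z = 1.282, so z² = 1.643524.
Denominator 1 + z²/n = 1 + 1.643524/2373 = 1.000693.
Center = (0.08934 + 0.000346)/1.000693 = 0.08962.
Radicand: p̂(1−p̂)/n + z²/(4n²) = 0.000034284 + 0.000000073 = 0.000034357.
Half-width = z·√(radicand)/denom = 1.282·0.005862/1.000693 = 0.00751.
CI: 0.08962 ± 0.00751 = (0.0821, 0.0971).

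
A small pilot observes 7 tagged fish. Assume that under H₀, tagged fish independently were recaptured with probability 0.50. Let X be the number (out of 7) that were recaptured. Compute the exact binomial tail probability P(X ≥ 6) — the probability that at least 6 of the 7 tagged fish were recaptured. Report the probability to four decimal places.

P = 0.0625

X ~ Binomial(n=7, p=0.50).
P(X ≥ 6) = C(7,6)·0.50^6·0.50^1 + C(7,7)·0.50^7·0.50^0.
= 0.054688 + 0.007812 = 0.0625.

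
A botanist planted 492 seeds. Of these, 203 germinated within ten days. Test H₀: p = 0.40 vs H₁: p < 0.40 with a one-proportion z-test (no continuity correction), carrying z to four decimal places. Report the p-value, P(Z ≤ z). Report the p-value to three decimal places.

p-value = 0.716

Sample proportion p̂ = 203/492 = 0.41260.
Under H₀, SE = √(p₀(1−p₀)/n) = √(0.40·0.60/492) = √0.000487805 = 0.022086.
z = (p̂ − p₀)/SE = (203/492 − 0.40)/0.022086 ≈ 0.5706.
From the standard normal, P(Z ≤ z) = 0.716.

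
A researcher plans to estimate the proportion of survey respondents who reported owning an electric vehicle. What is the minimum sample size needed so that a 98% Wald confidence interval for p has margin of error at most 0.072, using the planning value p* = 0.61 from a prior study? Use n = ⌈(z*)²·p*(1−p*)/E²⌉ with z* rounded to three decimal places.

The 98% critical value is z* = 2.326.
p*(1−p*) = 0.61·0.39 = 0.2379.
(z*)²·p*(1−p*)/E² = 5.410276·0.2379/0.005184 = 248.284.
⌈248.284⌉ = 249.

n = 249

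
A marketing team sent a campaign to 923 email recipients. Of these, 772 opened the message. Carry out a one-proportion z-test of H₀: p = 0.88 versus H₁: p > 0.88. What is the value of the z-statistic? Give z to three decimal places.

The sample proportion is 772/923 = 0.83640.
Null standard error: √(0.88·0.12/923) = √0.000114410 = 0.010696.
z = (0.83640 − 0.88)/0.010696 = -0.04360/0.010696 = -4.076.

z = -4.076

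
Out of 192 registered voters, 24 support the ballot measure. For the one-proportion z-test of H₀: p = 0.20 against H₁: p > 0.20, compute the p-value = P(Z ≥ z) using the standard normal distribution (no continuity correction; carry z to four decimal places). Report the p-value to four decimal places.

p-value = 0.9953

Sample proportion p̂ = 24/192 = 0.12500.
SE₀ = √(0.20·0.80/192) = 0.028868.
Test statistic (full precision, shown to 4 dp): z = (24/192 − 0.20)/SE₀ ≈ -2.5981.
From the standard normal, P(Z ≥ z) = 0.9953.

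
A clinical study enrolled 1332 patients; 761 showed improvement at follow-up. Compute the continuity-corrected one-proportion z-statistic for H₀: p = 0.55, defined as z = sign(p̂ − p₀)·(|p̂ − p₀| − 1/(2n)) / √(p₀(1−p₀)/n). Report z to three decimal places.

With x = 761 successes in n = 1332, p̂ = 0.57132. p̂ − p₀ = 0.021321.
1/(2n) = 0.000375.
Corrected numerator: |0.021321| − 0.000375 = 0.020946.
Under H₀, SE = √(p₀(1−p₀)/n) = √(0.55·0.45/1332) = √0.000185811 = 0.013631.
z = +0.020946/0.013631 = 1.537.

z = 1.537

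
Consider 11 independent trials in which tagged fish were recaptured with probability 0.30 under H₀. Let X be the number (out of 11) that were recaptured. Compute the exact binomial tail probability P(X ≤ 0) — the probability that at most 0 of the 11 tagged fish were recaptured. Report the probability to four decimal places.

X ~ Binomial(n=11, p=0.30).
P(X ≤ 0) = C(11,0)·0.30^0·0.70^11.
= 0.019773 = 0.0198.

P = 0.0198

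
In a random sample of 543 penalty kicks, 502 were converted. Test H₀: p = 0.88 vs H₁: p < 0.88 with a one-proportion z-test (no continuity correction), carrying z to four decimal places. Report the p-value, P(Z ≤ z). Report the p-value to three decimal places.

p̂ = 502/543 = 0.92449.
Null standard error: √(0.88·0.12/543) = √0.000194475 = 0.013945.
Test statistic (full precision, shown to 4 dp): z = (502/543 − 0.88)/SE₀ ≈ 3.1905.
From the standard normal, P(Z ≤ z) = 0.999.

p-value = 0.999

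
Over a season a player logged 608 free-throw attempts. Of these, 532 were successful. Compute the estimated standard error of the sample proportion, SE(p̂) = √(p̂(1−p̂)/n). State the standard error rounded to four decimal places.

With x = 532 successes in n = 608, p̂ = 0.87500.
p̂(1−p̂) = 0.87500·0.12500 = 0.109375.
SE = √(0.109375/608) = 0.0134.

SE = 0.0134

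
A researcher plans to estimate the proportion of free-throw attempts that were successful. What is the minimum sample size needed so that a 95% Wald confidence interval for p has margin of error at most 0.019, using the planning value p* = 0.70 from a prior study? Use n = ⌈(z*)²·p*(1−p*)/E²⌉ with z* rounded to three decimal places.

n = 2235

The 95% critical value is z* = 1.960.
p*(1−p*) = 0.70·0.30 = 0.2100.
Required n before rounding: 3.841600 × 0.2100 / 0.019² = 2234.726.
Rounding up, n = 2235.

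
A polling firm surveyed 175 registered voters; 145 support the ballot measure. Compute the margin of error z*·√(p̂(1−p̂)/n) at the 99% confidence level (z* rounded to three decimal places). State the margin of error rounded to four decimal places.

The sample proportion is 145/175 = 0.82857.
SE(p̂) = √(0.82857·0.17143/175) = 0.028490.
The 99% critical value is z* = 2.576.
So ME = 0.0734.

ME = 0.0734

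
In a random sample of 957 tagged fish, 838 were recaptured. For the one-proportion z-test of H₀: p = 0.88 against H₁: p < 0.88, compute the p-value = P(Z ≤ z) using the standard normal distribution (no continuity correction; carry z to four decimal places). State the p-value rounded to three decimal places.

With x = 838 successes in n = 957, p̂ = 0.87565.
Under H₀, SE = √(p₀(1−p₀)/n) = √(0.88·0.12/957) = √0.000110345 = 0.010505.
Test statistic (full precision, shown to 4 dp): z = (838/957 − 0.88)/SE₀ ≈ -0.4138.
From the standard normal, P(Z ≤ z) = 0.340.

p-value = 0.340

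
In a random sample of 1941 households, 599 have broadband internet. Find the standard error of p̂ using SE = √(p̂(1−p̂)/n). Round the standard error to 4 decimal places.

SE = 0.0105

Sample proportion p̂ = 599/1941 = 0.30860.
p̂(1−p̂) = 0.213366.
SE = √(0.213366/1941) = √0.000109926 = 0.0105.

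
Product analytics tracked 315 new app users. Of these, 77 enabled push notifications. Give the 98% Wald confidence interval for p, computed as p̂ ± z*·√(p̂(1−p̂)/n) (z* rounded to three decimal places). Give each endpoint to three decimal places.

(0.188, 0.301)

p̂ = 77/315 = 0.24444.
Standard error of p̂: √(0.184691/315) = √0.000586322 = 0.024214.
For 98% confidence, z* = 2.326.
Margin = 2.326·0.024214 = 0.05632.
Interval: 0.24444 ± 0.05632 → (0.188, 0.301).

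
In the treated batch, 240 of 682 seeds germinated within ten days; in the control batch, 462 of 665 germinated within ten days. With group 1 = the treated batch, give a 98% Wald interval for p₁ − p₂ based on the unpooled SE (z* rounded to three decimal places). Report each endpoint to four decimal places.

p̂₁ = 240/682 = 0.35191, p̂₂ = 462/665 = 0.69474; p̂₁ − p̂₂ = -0.34283.
Unpooled SE = √(p̂₁(1−p̂₁)/n₁ + p̂₂(1−p̂₂)/n₂) = √(0.000334411 + 0.000318914) = 0.025560.
The 98% critical value is z* = 2.326. Margin = 2.326·0.025560 = 0.05945.
Interval: -0.34283 ± 0.05945 → (-0.4023, -0.2834).

(-0.4023, -0.2834)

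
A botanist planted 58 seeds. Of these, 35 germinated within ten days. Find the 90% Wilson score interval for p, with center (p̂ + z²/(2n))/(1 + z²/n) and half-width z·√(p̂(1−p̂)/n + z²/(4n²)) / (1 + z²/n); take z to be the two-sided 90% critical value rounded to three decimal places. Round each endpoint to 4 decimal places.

(0.4955, 0.7022)

p̂ = 35/58 = 0.60345; z = 1.645, so z² = 2.706025.
Denominator 1 + z²/n = 1 + 2.706025/58 = 1.046656.
Adjusted center: (0.60345 + z²/(2n))/1.046656 = 0.59884.
Radicand: p̂(1−p̂)/n + z²/(4n²) = 0.004125835 + 0.000201102 = 0.004326937.
Half-width = z·√(radicand)/denom = 1.645·0.065779/1.046656 = 0.10338.
Interval: 0.59884 ± 0.10338 → (0.4955, 0.7022).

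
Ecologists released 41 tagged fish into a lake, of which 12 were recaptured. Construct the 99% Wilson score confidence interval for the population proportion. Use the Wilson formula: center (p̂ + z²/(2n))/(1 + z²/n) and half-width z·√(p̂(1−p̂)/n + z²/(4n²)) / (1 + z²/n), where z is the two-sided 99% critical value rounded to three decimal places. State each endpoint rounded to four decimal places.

p̂ = 12/41 = 0.29268; z = 2.576, so z² = 6.635776.
Denominator 1 + z²/n = 1 + 6.635776/41 = 1.161848.
Center = (0.29268 + 0.080924)/1.161848 = 0.32156.
Radicand: p̂(1−p̂)/n + z²/(4n²) = 0.005049259 + 0.000986879 = 0.006036138.
Half-width = z·√(radicand)/denom = 2.576·0.077693/1.161848 = 0.17226.
So the interval runs from 0.1493 to 0.4938.

(0.1493, 0.4938)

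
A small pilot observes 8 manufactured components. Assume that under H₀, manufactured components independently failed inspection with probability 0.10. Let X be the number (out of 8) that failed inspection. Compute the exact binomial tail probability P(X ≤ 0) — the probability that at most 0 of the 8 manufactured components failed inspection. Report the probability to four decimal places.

X is binomial with n = 8 and p = 0.10.
P(X ≤ 0) = C(8,0)·0.10^0·0.90^8.
= 0.430467 = 0.4305.

P = 0.4305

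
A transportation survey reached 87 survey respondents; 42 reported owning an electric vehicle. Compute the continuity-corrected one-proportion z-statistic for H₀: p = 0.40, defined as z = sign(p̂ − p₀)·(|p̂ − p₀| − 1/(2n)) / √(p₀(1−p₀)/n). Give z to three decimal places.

Sample proportion p̂ = 42/87 = 0.48276. p̂ − p₀ = 0.082759.
1/(2n) = 0.005747.
Corrected numerator: |0.082759| − 0.005747 = 0.077012.
SE₀ = √(0.40·0.60/87) = 0.052523.
z = (+)0.077012/0.052523 = 1.466.

z = 1.466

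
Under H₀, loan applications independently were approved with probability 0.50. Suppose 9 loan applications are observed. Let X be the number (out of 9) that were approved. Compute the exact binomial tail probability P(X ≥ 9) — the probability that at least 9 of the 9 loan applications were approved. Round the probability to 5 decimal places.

P = 0.00195

X is binomial with n = 9 and p = 0.50.
P(X ≥ 9) = C(9,9)·0.50^9·0.50^0.
= 0.001953 = 0.00195.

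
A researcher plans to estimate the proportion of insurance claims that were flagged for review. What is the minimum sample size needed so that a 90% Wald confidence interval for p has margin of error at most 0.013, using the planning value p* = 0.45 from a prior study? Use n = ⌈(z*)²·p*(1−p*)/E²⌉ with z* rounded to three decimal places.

For 90% confidence, z* = 1.645.
p*(1−p*) = 0.45·0.55 = 0.2475.
(z*)²·p*(1−p*)/E² = 2.706025·0.2475/0.000169 = 3962.966.
Rounding up, n = 3963.

n = 3963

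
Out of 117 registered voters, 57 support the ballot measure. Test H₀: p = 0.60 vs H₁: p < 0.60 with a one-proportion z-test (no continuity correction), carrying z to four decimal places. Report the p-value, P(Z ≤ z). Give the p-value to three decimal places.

p-value = 0.006

p̂ = 57/117 = 0.48718.
SE₀ = √(0.60·0.40/117) = 0.045291.
Test statistic (full precision, shown to 4 dp): z = (57/117 − 0.60)/SE₀ ≈ -2.4910.
p-value = P(Z ≤ z) with z = -2.4910 → 0.006.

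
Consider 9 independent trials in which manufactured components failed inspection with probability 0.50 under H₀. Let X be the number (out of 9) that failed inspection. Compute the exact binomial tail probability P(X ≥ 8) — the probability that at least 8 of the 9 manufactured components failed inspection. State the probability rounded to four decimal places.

P = 0.0195

X is binomial with n = 9 and p = 0.50.
P(X ≥ 8) = C(9,8)·0.50^8·0.50^1 + C(9,9)·0.50^9·0.50^0.
= 0.017578 + 0.001953 = 0.0195.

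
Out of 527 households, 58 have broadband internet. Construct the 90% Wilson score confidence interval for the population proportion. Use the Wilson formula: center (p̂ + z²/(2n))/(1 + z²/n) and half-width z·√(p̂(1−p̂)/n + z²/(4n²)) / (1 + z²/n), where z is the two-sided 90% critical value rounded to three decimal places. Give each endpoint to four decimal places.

(0.0896, 0.1345)

Here p̂ = 58/527 = 0.11006 and z = 1.645 (z² = 2.706025).
1 + z²/n = 1.005135.
Adjusted center: (0.11006 + z²/(2n))/1.005135 = 0.11205.
Radicand: p̂(1−p̂)/n + z²/(4n²) = 0.000185853 + 0.000002436 = 0.000188289.
Half-width = z·√(radicand)/denom = 1.645·0.013722/1.005135 = 0.02246.
So the interval runs from 0.0896 to 0.1345.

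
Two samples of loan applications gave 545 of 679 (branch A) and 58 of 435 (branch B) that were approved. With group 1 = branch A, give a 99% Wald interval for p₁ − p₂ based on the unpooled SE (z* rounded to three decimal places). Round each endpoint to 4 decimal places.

(0.6118, 0.7269)

p̂₁ = 545/679 = 0.80265, p̂₂ = 58/435 = 0.13333; p̂₁ − p̂₂ = 0.66932.
SE = √(0.000233288 + 0.000265645) = √0.000498933 = 0.022337.
For 99% confidence, z* = 2.576. Margin of error = 0.05754.
So the interval runs from 0.6118 to 0.7269.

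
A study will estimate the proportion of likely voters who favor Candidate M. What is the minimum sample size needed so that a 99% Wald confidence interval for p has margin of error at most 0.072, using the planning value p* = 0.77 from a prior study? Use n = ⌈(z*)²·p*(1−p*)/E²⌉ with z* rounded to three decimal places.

n = 227

For 99% confidence, z* = 2.576.
p*(1−p*) = 0.1771.
Required n before rounding: 6.635776 × 0.1771 / 0.072² = 226.697.
Rounding up, n = 227.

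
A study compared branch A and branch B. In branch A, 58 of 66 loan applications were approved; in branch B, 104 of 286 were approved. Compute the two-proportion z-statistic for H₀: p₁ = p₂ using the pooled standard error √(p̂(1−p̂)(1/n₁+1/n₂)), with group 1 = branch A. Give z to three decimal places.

z = 7.569

Sample proportions: p̂₁ = 58/66 = 0.87879 and p̂₂ = 104/286 = 0.36364.
Pooling: p̂ = 162/352 = 0.46023.
SE = √[p̂(1−p̂)(1/n₁+1/n₂)] = √[0.46023·0.53977·(1/66+1/286)] ≈ 0.068063.
z = 0.51515/0.068063 = 7.569.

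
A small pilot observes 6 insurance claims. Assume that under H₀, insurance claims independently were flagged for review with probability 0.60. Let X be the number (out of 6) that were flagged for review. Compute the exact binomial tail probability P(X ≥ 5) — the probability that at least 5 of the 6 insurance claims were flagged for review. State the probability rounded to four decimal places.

P = 0.2333

X is binomial with n = 6 and p = 0.60.
P(X ≥ 5) = C(6,5)·0.60^5·0.40^1 + C(6,6)·0.60^6·0.40^0.
= 0.186624 + 0.046656 = 0.2333.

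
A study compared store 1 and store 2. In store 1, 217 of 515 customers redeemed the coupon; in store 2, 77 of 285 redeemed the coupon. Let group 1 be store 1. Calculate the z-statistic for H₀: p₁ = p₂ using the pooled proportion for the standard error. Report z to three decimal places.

z = 4.247

Sample proportions: p̂₁ = 217/515 = 0.42136 and p̂₂ = 77/285 = 0.27018.
Pooling: p̂ = 294/800 = 0.36750.
SE = √[p̂(1−p̂)(1/n₁+1/n₂)] = √[0.36750·0.63250·(1/515+1/285)] ≈ 0.035594.
z = 0.15118/0.035594 = 4.247.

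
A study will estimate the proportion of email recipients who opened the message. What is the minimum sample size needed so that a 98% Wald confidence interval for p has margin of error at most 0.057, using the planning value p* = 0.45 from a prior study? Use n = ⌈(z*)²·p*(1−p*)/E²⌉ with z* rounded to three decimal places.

n = 413

The 98% critical value is z* = 2.326.
p*(1−p*) = 0.45·0.55 = 0.2475.
Required n before rounding: 5.410276 × 0.2475 / 0.057² = 412.140.
⌈412.140⌉ = 413.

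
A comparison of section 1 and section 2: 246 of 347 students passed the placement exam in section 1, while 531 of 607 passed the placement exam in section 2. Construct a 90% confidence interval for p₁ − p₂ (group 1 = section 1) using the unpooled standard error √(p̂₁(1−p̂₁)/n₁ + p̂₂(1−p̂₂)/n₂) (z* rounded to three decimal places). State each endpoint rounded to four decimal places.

p̂₁ = 246/347 = 0.70893, p̂₂ = 531/607 = 0.87479; p̂₁ − p̂₂ = -0.16586.
SE = √(0.000594659 + 0.000180444) = √0.000775103 = 0.027841.
z* = 1.645 at the 90% level. Margin = 1.645·0.027841 = 0.04580.
Interval: -0.16586 ± 0.04580 → (-0.2117, -0.1201).

(-0.2117, -0.1201)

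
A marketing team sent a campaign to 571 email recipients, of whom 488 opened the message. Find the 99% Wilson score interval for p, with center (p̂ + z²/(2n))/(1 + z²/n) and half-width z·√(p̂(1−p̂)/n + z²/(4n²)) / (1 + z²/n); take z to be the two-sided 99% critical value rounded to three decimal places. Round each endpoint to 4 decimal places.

p̂ = 488/571 = 0.85464; z = 2.576, so z² = 6.635776.
1 + z²/n = 1.011621.
Center = (0.85464 + 0.005811)/1.011621 = 0.85057.
Radicand: p̂(1−p̂)/n + z²/(4n²) = 0.000217565 + 0.000005088 = 0.000222653.
Half-width = z·√(radicand)/denom = 2.576·0.014922/1.011621 = 0.03800.
CI: 0.85057 ± 0.03800 = (0.8126, 0.8886).

(0.8126, 0.8886)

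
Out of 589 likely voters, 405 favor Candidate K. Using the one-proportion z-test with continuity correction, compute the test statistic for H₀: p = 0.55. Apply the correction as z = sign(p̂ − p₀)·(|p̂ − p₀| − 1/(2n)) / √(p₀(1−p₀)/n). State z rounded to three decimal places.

p̂ = 405/589 = 0.68761. p̂ − p₀ = 0.137606.
1/(2n) = 0.000849.
Corrected numerator: |0.137606| − 0.000849 = 0.136757.
Null standard error: √(0.55·0.45/589) = √0.000420204 = 0.020499.
z = (+)0.136757/0.020499 = 6.671.

z = 6.671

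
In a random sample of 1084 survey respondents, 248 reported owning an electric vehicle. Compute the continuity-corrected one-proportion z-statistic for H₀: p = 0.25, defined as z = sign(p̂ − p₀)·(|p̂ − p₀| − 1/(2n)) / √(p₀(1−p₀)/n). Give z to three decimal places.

z = -1.578

The sample proportion is 248/1084 = 0.22878. p̂ − p₀ = -0.021218.
1/(2n) = 0.000461.
Corrected numerator: |-0.021218| − 0.000461 = 0.020757.
SE₀ = √(0.25·0.75/1084) = 0.013152.
z = −0.020757/0.013152 = -1.578.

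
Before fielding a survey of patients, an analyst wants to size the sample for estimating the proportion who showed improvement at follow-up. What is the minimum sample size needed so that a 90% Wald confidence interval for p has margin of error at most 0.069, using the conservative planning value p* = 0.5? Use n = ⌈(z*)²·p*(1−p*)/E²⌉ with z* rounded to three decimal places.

z* = 1.645 at the 90% level.
p*(1−p*) = 0.2500.
Required n before rounding: 2.706025 × 0.2500 / 0.069² = 142.093.
⌈142.093⌉ = 143.

n = 143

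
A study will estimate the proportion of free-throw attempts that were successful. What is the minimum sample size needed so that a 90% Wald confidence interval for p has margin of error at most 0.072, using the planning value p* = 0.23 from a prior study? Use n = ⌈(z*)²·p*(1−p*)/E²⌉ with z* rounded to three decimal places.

The 90% critical value is z* = 1.645.
p*(1−p*) = 0.23·0.77 = 0.1771.
Required n before rounding: 2.706025 × 0.1771 / 0.072² = 92.445.
Rounding up, n = 93.

n = 93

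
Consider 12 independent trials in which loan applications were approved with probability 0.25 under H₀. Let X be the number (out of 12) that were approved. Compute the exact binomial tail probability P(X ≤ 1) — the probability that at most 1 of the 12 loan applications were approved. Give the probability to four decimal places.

X ~ Binomial(n=12, p=0.25).
P(X ≤ 1) = C(12,0)·0.25^0·0.75^12 + C(12,1)·0.25^1·0.75^11.
= 0.031676 + 0.126705 = 0.1584.

P = 0.1584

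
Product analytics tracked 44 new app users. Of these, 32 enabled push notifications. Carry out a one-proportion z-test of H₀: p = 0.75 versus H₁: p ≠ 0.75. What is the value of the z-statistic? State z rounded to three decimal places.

z = -0.348

The sample proportion is 32/44 = 0.72727.
Null standard error: √(0.75·0.25/44) = √0.004261364 = 0.065279.
z = (0.72727 − 0.75)/0.065279 = -0.02273/0.065279 = -0.348.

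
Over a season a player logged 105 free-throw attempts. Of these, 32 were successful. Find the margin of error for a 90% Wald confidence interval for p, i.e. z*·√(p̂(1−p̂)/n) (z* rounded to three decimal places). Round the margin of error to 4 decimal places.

ME = 0.0739

Sample proportion p̂ = 32/105 = 0.30476.
Standard error of p̂: √(0.211882/105) = √0.002017925 = 0.044921.
z* = 1.645 at the 90% level.
ME = 1.645·0.044921 = 0.0739.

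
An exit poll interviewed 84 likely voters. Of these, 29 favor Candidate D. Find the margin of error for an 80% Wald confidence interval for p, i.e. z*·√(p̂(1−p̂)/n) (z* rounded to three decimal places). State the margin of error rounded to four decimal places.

With x = 29 successes in n = 84, p̂ = 0.34524.
Standard error of p̂: √(0.226049/84) = √0.002691057 = 0.051875.
For 80% confidence, z* = 1.282.
Margin of error = z*·SE = 1.282 × 0.051875 = 0.0665.

ME = 0.0665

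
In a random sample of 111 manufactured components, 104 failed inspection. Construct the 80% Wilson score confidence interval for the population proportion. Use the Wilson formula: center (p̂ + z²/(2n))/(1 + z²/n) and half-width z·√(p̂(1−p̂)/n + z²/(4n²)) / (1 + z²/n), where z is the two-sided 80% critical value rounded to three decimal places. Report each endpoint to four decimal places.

(0.9005, 0.9606)

p̂ = 104/111 = 0.93694; z = 1.282, so z² = 1.643524.
1 + z²/n = 1.014807.
Center = (0.93694 + 0.007403)/1.014807 = 0.93056.
Radicand: p̂(1−p̂)/n + z²/(4n²) = 0.000532307 + 0.000033348 = 0.000565655.
Half-width = 1.282·√0.000565655/1.014807 = 0.03005.
CI: 0.93056 ± 0.03005 = (0.9005, 0.9606).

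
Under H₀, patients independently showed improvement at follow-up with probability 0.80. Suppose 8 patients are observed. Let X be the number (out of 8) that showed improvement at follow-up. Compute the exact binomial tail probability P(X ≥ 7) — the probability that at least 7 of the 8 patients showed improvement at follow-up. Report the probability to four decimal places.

X ~ Binomial(n=8, p=0.80).
P(X ≥ 7) = C(8,7)·0.80^7·0.20^1 + C(8,8)·0.80^8·0.20^0.
= 0.335544 + 0.167772 = 0.5033.

P = 0.5033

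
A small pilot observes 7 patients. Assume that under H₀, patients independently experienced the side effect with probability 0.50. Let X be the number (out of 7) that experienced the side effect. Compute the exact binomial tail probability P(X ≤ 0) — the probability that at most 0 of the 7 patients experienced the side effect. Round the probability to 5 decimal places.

P = 0.00781

X ~ Binomial(n=7, p=0.50).
P(X ≤ 0) = C(7,0)·0.50^0·0.50^7.
= 0.007812 = 0.00781.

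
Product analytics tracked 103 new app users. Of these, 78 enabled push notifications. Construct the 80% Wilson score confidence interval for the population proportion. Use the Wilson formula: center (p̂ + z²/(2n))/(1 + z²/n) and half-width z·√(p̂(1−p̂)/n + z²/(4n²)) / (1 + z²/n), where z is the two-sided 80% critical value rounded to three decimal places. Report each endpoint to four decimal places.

Here p̂ = 78/103 = 0.75728 and z = 1.282 (z² = 1.643524).
Denominator 1 + z²/n = 1 + 1.643524/103 = 1.015957.
Adjusted center: (0.75728 + z²/(2n))/1.015957 = 0.75324.
Radicand: p̂(1−p̂)/n + z²/(4n²) = 0.001784526 + 0.000038729 = 0.001823255.
Half-width = z·√(radicand)/denom = 1.282·0.042700/1.015957 = 0.05388.
Interval: 0.75324 ± 0.05388 → (0.6994, 0.8071).

(0.6994, 0.8071)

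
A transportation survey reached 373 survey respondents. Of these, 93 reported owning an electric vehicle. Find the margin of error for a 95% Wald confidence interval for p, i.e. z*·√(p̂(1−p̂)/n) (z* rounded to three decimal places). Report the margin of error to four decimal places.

ME = 0.0439

Sample proportion p̂ = 93/373 = 0.24933.
SE = √(p̂(1−p̂)/n) = √(0.187164/373) = 0.022400.
For 95% confidence, z* = 1.960.
Margin of error = z*·SE = 1.960 × 0.022400 = 0.0439.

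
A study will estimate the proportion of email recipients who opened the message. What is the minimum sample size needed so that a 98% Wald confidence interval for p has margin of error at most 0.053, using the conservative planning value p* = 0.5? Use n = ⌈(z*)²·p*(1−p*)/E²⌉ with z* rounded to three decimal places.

n = 482

For 98% confidence, z* = 2.326.
p*(1−p*) = 0.50·0.50 = 0.2500.
Required n before rounding: 5.410276 × 0.2500 / 0.053² = 481.513.
Rounding up, n = 482.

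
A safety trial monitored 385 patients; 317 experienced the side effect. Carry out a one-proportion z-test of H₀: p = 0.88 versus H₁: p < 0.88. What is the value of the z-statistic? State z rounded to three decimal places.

z = -3.419

With x = 317 successes in n = 385, p̂ = 0.82338.
SE₀ = √(0.88·0.12/385) = 0.016562.
z = (0.82338 − 0.88)/0.016562 = -0.05662/0.016562 = -3.419.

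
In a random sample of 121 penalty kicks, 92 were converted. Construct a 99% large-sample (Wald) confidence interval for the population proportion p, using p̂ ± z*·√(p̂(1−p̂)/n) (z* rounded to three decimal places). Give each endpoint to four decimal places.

p̂ = 92/121 = 0.76033.
SE = √(p̂(1−p̂)/n) = √(0.182228/121) = 0.038807.
z* = 2.576 at the 99% level.
Margin of error: 2.576 × 0.038807 = 0.09997.
So the interval runs from 0.6604 to 0.8603.

(0.6604, 0.8603)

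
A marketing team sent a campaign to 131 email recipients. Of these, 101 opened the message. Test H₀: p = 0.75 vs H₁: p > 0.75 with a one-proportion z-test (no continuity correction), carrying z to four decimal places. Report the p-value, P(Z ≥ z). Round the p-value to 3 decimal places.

p-value = 0.289

Sample proportion p̂ = 101/131 = 0.77099.
Under H₀, SE = √(p₀(1−p₀)/n) = √(0.75·0.25/131) = √0.001431298 = 0.037832.
Test statistic (full precision, shown to 4 dp): z = (101/131 − 0.75)/SE₀ ≈ 0.5549.
p-value = P(Z ≥ z) with z = 0.5549 → 0.289.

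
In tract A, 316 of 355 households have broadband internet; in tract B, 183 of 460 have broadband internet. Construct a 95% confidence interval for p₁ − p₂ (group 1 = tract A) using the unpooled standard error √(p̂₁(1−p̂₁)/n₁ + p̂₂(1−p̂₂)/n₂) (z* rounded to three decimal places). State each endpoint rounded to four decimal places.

(0.4370, 0.5476)

p̂₁ = 0.89014, p̂₂ = 0.39783, so the observed difference is 0.49231.
SE = √(0.000275465 + 0.000520784) = √0.000796249 = 0.028218.
z* = 1.960 at the 95% level. Margin = 1.960·0.028218 = 0.05531.
Interval: 0.49231 ± 0.05531 → (0.4370, 0.5476).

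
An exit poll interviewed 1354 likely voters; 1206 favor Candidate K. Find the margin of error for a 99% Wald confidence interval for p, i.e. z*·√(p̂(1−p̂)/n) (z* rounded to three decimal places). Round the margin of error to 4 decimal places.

With x = 1206 successes in n = 1354, p̂ = 0.89069.
Standard error of p̂: √(0.097358/1354) = √0.000071904 = 0.008480.
The 99% critical value is z* = 2.576.
So ME = 0.0218.

ME = 0.0218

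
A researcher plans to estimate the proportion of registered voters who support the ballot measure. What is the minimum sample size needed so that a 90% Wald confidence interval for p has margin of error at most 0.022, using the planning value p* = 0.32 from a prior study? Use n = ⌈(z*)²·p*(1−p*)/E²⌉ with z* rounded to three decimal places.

n = 1217

z* = 1.645 at the 90% level.
p*(1−p*) = 0.32·0.68 = 0.2176.
(z*)²·p*(1−p*)/E² = 2.706025·0.2176/0.000484 = 1216.593.
Rounding up, n = 1217.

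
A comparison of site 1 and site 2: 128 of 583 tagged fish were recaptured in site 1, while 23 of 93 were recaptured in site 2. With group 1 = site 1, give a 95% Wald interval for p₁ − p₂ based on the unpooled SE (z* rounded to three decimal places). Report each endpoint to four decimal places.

p̂₁ = 0.21955, p̂₂ = 0.24731, so the observed difference is -0.02776.
Unpooled SE = √(p̂₁(1−p̂₁)/n₁ + p̂₂(1−p̂₂)/n₂) = √(0.000293911 + 0.002001599) = 0.047911.
The 95% critical value is z* = 1.960. Margin of error = 0.09391.
Interval: -0.02776 ± 0.09391 → (-0.1217, 0.0661).

(-0.1217, 0.0661)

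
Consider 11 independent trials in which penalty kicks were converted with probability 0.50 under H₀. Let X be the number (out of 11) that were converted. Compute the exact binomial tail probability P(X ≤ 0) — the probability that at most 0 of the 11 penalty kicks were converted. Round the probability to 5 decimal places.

X is binomial with n = 11 and p = 0.50.
P(X ≤ 0) = C(11,0)·0.50^0·0.50^11.
= 0.000488 = 0.00049.

P = 0.00049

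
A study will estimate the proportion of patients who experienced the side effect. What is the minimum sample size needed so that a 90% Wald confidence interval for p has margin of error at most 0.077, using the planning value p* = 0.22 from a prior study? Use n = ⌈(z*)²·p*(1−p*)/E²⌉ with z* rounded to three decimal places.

n = 79

The 90% critical value is z* = 1.645.
p*(1−p*) = 0.22·0.78 = 0.1716.
(z*)²·p*(1−p*)/E² = 2.706025·0.1716/0.005929 = 78.319.
⌈78.319⌉ = 79.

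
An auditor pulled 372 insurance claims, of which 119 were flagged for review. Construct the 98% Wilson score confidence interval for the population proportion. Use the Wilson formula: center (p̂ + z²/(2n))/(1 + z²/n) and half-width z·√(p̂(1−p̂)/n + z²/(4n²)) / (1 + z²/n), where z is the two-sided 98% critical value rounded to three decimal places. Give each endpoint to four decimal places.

Here p̂ = 119/372 = 0.31989 and z = 2.326 (z² = 5.410276).
1 + z²/n = 1.014544.
Center = (0.31989 + 0.007272)/1.014544 = 0.32247.
Radicand: p̂(1−p̂)/n + z²/(4n²) = 0.000584842 + 0.000009774 = 0.000594616.
Half-width = z·√(radicand)/denom = 2.326·0.024385/1.014544 = 0.05591.
CI: 0.32247 ± 0.05591 = (0.2666, 0.3784).

(0.2666, 0.3784)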